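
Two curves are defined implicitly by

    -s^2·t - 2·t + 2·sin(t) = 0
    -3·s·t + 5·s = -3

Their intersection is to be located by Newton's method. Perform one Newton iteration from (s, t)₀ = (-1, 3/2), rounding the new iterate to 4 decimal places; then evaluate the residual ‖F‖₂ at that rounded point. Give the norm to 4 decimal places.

At (-1, 3/2): F = (-2.505010, 2.5000).
Jacobian J = [[-2·s·t, -s^2 + 2·cos(t) - 2], [-3·t + 5, -3·s]].
At the point, J = [[3.0000, -2.858526], [0.5000, 3.0000]] (det J = 10.429263).
Solving J·Δ = −F gives Δ = (0.0354, -0.8392).
Then the next iterate is (s, t)₁ = (-0.9646, 0.6608).
Re-evaluating at (-0.9646, 0.6608): F = (-0.708946, 0.089223), so ‖F‖₂ = 0.7145.

0.7145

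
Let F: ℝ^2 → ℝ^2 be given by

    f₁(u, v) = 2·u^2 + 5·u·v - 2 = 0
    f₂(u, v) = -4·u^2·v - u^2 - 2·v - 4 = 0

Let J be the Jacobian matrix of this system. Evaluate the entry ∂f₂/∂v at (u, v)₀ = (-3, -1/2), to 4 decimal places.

∂f₂/∂v = -4·u^2 - 2.
At (-3, -1/2) this is -38.0000.

-38.0000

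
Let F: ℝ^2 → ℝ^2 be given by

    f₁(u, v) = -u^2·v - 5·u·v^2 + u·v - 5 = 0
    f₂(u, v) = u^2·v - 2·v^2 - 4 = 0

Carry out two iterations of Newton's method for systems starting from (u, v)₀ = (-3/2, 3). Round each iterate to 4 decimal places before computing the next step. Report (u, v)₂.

(-2.1716, 1.0601)

At (-3/2, 3): F = (51.2500, -15.2500).
Jacobian J = [[-2·u·v - 5·v^2 + v, -u^2 - 10·u·v + u], [2·u·v, u^2 - 4·v]].
At the point, J = [[-33.0000, 41.2500], [-9.0000, -9.7500]] (det J = 693.0000).
Solving J·Δ = −F gives Δ = (-0.1867, -1.3918).
Then the next iterate is (u, v)₁ = (-1.6867, 1.6082).
Round to (-1.6867, 1.6082) and repeat: F = (9.523811, -4.597355), J = [[-5.898234, 22.593853], [-5.425102, -3.587843]].
Δ = (-0.4849, -0.5481), so (u, v)₂ = (-2.1716, 1.0601).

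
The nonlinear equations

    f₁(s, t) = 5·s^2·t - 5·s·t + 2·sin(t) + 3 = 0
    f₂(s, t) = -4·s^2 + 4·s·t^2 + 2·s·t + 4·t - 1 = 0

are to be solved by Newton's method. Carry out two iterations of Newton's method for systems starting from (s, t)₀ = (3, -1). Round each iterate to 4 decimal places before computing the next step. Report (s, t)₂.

(0.9994, -1.8443)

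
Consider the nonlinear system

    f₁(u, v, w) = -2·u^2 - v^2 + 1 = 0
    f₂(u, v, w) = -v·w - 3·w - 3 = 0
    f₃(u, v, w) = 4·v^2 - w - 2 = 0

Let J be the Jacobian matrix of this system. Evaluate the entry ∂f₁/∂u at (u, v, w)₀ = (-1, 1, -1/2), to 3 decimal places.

4.000

∂f₁/∂u = -4·u.
At (-1, 1, -1/2) this is 4.000.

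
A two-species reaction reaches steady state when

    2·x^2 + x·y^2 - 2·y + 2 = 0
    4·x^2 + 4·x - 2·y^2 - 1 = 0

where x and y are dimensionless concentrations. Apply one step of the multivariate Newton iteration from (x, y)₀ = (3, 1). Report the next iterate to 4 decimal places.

(1.3902, 0.9817)

At (3, 1): F = (21.0000, 45.0000).
Jacobian J = [[4·x + y^2, 2·x·y - 2], [8·x + 4, -4·y]].
At the point, J = [[13.0000, 4.0000], [28.0000, -4.0000]] (det J = -164.0000).
Solving J·Δ = −F gives Δ = (-1.6098, -0.0183).
Then the next iterate is (x, y)₁ = (1.3902, 0.9817).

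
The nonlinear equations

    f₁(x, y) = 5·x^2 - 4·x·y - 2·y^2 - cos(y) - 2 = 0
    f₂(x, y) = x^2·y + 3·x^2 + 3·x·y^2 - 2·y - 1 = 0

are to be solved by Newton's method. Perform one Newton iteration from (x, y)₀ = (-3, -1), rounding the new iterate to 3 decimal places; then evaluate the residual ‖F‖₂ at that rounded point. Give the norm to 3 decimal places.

6.461

At (-3, -1): F = (28.45970, 10.000).
Jacobian J = [[10·x - 4·y, -4·x - 4·y + sin(y)], [2·x·y + 6·x + 3·y^2, x^2 + 6·x·y - 2]].
At the point, J = [[-26.000, 15.15853], [-9.000, 25.000]] (det J = -513.57324).
Solving J·Δ = −F gives Δ = (1.090, -0.008).
Then the next iterate is (x, y)₁ = (-1.910, -1.008).
Re-evaluating at (-1.910, -1.008): F = (5.97370, 2.46097), so ‖F‖₂ = 6.461.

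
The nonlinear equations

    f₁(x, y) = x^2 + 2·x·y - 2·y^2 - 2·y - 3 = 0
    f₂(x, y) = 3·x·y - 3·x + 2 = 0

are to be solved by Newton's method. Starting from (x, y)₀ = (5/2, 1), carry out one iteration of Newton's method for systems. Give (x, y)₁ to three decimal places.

At (5/2, 1): F = (4.250, 2.000).
Jacobian J = [[2·x + 2·y, 2·x - 4·y - 2], [3·y - 3, 3·x]].
At the point, J = [[7.000, -1.000], [0.000, 7.500]] (det J = 52.500).
Solving J·Δ = −F gives Δ = (-0.645, -0.267).
Then the next iterate is (x, y)₁ = (1.855, 0.733).

(1.855, 0.733)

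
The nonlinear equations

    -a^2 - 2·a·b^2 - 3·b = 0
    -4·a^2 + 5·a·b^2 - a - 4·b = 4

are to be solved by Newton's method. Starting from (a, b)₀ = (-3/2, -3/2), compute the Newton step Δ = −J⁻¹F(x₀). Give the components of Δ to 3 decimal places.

(0.426, 0.697)

At (-3/2, -3/2): F = (9.000, -22.375).
Jacobian J = [[-2·a - 2·b^2, -4·a·b - 3], [-8·a + 5·b^2 - 1, 10·a·b - 4]].
At the point, J = [[-1.500, -12.000], [22.250, 18.500]] (det J = 239.250).
Solving J·Δ = −F gives Δ = (0.426, 0.697).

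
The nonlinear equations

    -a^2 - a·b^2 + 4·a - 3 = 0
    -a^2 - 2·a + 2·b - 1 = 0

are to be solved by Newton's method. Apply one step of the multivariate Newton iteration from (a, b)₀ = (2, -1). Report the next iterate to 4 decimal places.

(0.0909, -1.2273)

At (2, -1): F = (-1.0000, -11.0000).
Jacobian J = [[-2·a - b^2 + 4, -2·a·b], [-2·a - 2, 2]].
At the point, J = [[-1.0000, 4.0000], [-6.0000, 2.0000]] (det J = 22.0000).
Solving J·Δ = −F gives Δ = (-1.9091, -0.2273).
Then the next iterate is (a, b)₁ = (0.0909, -1.2273).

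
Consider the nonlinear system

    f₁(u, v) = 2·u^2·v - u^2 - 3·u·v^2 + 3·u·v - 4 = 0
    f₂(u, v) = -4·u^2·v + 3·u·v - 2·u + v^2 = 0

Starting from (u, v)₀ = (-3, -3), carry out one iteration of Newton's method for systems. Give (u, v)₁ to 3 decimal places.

At (-3, -3): F = (41.000, 150.000).
Jacobian J = [[4·u·v - 2·u - 3·v^2 + 3·v, 2·u^2 - 6·u·v + 3·u], [-8·u·v + 3·v - 2, -4·u^2 + 3·u + 2·v]].
At the point, J = [[6.000, -45.000], [-83.000, -51.000]] (det J = -4041.000).
Solving J·Δ = −F gives Δ = (1.153, 1.065).
Then the next iterate is (u, v)₁ = (-1.847, -1.935).

(-1.847, -1.935)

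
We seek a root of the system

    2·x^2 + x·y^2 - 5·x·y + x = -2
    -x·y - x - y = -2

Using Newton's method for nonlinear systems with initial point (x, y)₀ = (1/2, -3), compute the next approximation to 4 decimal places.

(0.8559, 1.4746)

At (1/2, -3): F = (15.0000, 6.0000).
Jacobian J = [[4·x + y^2 - 5·y + 1, 2·x·y - 5·x], [-y - 1, -x - 1]].
At the point, J = [[27.0000, -5.5000], [2.0000, -1.5000]] (det J = -29.5000).
Solving J·Δ = −F gives Δ = (0.3559, 4.4746).
Then the next iterate is (x, y)₁ = (0.8559, 1.4746).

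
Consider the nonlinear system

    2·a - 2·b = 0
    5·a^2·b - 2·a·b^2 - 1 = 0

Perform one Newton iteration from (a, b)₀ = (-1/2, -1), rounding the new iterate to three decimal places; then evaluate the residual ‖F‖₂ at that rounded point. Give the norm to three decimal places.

0.967

At (-1/2, -1): F = (1.000, -1.250).
Jacobian J = [[2, -2], [10·a·b - 2·b^2, 5·a^2 - 4·a·b]].
At the point, J = [[2.000, -2.000], [3.000, -0.750]] (det J = 4.500).
Solving J·Δ = −F gives Δ = (0.722, 1.222).
Then the next iterate is (a, b)₁ = (0.222, 0.222).
Re-evaluating at (0.222, 0.222): F = (0.000, -0.96718), so ‖F‖₂ = 0.967.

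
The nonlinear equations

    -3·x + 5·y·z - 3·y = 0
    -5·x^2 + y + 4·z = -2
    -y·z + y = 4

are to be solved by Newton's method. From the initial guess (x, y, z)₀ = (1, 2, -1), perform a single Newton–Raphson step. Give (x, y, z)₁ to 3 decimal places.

(18.000, 37.000, 34.000)

At (1, 2, -1): F = (-19.000, -5.000, 0.000).
Jacobian J = [[-3, 5·z - 3, 5·y], [-10·x, 1, 4], [0, -z + 1, -y]].
At the point, J = [[-3.000, -8.000, 10.000], [-10.000, 1.000, 4.000], [0.000, 2.000, -2.000]] (det J = -10.000).
Solving J·Δ = −F gives Δ = (17.000, 35.000, 35.000).
Then the next iterate is (x, y, z)₁ = (18.000, 37.000, 34.000).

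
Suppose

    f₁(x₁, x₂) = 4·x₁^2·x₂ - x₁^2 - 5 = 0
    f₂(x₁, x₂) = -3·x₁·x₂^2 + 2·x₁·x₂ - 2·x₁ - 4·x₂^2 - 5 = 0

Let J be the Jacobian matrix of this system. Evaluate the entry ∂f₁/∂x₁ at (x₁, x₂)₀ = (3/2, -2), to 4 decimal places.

∂f₁/∂x₁ = 8·x₁·x₂ - 2·x₁.
At (3/2, -2) this is -27.0000.

-27.0000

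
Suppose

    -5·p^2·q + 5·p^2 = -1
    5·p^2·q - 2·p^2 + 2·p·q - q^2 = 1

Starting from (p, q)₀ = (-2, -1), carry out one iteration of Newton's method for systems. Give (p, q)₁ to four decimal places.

(-0.9100, -1.1300)

At (-2, -1): F = (41.0000, -26.0000).
Jacobian J = [[-10·p·q + 10·p, -5·p^2], [10·p·q - 4·p + 2·q, 5·p^2 + 2·p - 2·q]].
At the point, J = [[-40.0000, -20.0000], [26.0000, 18.0000]] (det J = -200.0000).
Solving J·Δ = −F gives Δ = (1.0900, -0.1300).
Then the next iterate is (p, q)₁ = (-0.9100, -1.1300).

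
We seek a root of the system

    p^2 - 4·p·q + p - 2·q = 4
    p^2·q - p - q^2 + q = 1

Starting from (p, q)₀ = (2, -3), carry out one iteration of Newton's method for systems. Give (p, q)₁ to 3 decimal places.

At (2, -3): F = (32.000, -27.000).
Jacobian J = [[2·p - 4·q + 1, -4·p - 2], [2·p·q - 1, p^2 - 2·q + 1]].
At the point, J = [[17.000, -10.000], [-13.000, 11.000]] (det J = 57.000).
Solving J·Δ = −F gives Δ = (-1.439, 0.754).
Then the next iterate is (p, q)₁ = (0.561, -2.246).

(0.561, -2.246)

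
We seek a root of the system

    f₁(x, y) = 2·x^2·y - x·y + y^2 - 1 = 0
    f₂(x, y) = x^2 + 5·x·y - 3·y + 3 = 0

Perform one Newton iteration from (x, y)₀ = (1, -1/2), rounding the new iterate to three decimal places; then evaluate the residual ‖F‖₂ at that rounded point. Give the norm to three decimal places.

8.829

At (1, -1/2): F = (-1.250, 3.000).
Jacobian J = [[4·x·y - y, 2·x^2 - x + 2·y], [2·x + 5·y, 5·x - 3]].
At the point, J = [[-1.500, 0.000], [-0.500, 2.000]] (det J = -3.000).
Solving J·Δ = −F gives Δ = (-0.833, -1.708).
Then the next iterate is (x, y)₁ = (0.167, -2.208).
Re-evaluating at (0.167, -2.208): F = (4.12084, 7.80821), so ‖F‖₂ = 8.829.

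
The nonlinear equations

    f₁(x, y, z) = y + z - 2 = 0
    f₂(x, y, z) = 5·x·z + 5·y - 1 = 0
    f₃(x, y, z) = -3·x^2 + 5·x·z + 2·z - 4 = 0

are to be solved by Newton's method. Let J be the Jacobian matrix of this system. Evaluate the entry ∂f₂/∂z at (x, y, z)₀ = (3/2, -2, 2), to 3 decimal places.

∂f₂/∂z = 5·x.
At (3/2, -2, 2) this is 7.500.

7.500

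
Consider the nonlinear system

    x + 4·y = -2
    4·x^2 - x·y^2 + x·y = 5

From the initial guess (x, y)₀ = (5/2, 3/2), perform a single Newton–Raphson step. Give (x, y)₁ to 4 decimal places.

(0.9756, -0.7439)

At (5/2, 3/2): F = (10.5000, 18.1250).
Jacobian J = [[1, 4], [8·x - y^2 + y, -2·x·y + x]].
At the point, J = [[1.0000, 4.0000], [19.2500, -5.0000]] (det J = -82.0000).
Solving J·Δ = −F gives Δ = (-1.5244, -2.2439).
Then the next iterate is (x, y)₁ = (0.9756, -0.7439).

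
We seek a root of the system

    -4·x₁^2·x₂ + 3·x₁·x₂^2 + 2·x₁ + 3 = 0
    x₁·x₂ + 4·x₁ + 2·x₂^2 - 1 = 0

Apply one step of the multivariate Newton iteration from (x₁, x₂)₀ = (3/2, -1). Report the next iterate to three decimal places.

At (3/2, -1): F = (19.500, 5.500).
Jacobian J = [[-8·x₁·x₂ + 3·x₂^2 + 2, -4·x₁^2 + 6·x₁·x₂], [x₂ + 4, x₁ + 4·x₂]].
At the point, J = [[17.000, -18.000], [3.000, -2.500]] (det J = 11.500).
Solving J·Δ = −F gives Δ = (-4.370, -3.043).
Then the next iterate is (x₁, x₂)₁ = (-2.870, -4.043).

(-2.870, -4.043)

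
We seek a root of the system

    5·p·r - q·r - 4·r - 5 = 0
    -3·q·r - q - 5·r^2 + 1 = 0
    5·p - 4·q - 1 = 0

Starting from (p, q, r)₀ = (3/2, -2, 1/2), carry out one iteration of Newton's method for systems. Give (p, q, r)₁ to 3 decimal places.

(0.469, 0.336, 1.590)

At (3/2, -2, 1/2): F = (-2.250, 4.750, 14.500).
Jacobian J = [[5·r, -r, 5·p - q - 4], [0, -3·r - 1, -3·q - 10·r], [5, -4, 0]].
At the point, J = [[2.500, -0.500, 5.500], [0.000, -2.500, 1.000], [5.000, -4.000, 0.000]] (det J = 76.250).
Solving J·Δ = −F gives Δ = (-1.031, 2.336, 1.090).
Then the next iterate is (p, q, r)₁ = (0.469, 0.336, 1.590).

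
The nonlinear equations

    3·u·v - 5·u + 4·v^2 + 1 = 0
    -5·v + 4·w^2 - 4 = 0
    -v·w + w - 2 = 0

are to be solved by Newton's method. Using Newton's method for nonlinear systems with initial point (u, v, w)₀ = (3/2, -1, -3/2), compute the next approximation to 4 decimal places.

At (3/2, -1, -3/2): F = (-7.0000, 10.0000, -5.0000).
Jacobian J = [[3·v - 5, 3·u + 8·v, 0], [0, -5, 8·w], [0, -w, -v + 1]].
At the point, J = [[-8.0000, -3.5000, 0.0000], [0.0000, -5.0000, -12.0000], [0.0000, 1.5000, 2.0000]] (det J = -64.0000).
Solving J·Δ = −F gives Δ = (-3.0625, 5.0000, -1.2500).
Then the next iterate is (u, v, w)₁ = (-1.5625, 4.0000, -2.7500).

(-1.5625, 4.0000, -2.7500)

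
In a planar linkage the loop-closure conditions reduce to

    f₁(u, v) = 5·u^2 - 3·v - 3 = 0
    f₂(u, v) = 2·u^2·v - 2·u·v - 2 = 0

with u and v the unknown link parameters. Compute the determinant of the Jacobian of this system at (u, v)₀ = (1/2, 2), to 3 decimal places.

-2.500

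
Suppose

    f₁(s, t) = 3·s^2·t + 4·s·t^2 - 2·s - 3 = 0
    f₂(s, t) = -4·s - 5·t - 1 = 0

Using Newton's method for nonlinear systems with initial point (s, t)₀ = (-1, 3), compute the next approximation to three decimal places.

(-1.683, 1.146)

At (-1, 3): F = (-28.000, -12.000).
Jacobian J = [[6·s·t + 4·t^2 - 2, 3·s^2 + 8·s·t], [-4, -5]].
At the point, J = [[16.000, -21.000], [-4.000, -5.000]] (det J = -164.000).
Solving J·Δ = −F gives Δ = (-0.683, -1.854).
Then the next iterate is (s, t)₁ = (-1.683, 1.146).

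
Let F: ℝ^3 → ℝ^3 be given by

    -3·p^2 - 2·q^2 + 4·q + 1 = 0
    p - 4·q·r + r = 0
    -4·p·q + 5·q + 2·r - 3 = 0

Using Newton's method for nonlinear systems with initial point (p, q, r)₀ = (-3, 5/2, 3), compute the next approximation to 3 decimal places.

At (-3, 5/2, 3): F = (-28.500, -30.000, 45.500).
Jacobian J = [[-6·p, -4·q + 4, 0], [1, -4·r, -4·q + 1], [-4·q, -4·p + 5, 2]].
At the point, J = [[18.000, -6.000, 0.000], [1.000, -12.000, -9.000], [-10.000, 17.000, 2.000]] (det J = 1794.000).
Solving J·Δ = −F gives Δ = (0.880, -2.109, -0.424).
Then the next iterate is (p, q, r)₁ = (-2.120, 0.391, 2.576).

(-2.120, 0.391, 2.576)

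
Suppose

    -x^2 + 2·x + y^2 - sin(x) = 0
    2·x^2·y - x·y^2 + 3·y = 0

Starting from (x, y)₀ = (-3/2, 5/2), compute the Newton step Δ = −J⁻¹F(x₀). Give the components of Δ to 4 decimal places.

(0.6141, -1.0050)

At (-3/2, 5/2): F = (1.997495, 28.1250).
Jacobian J = [[-2·x - cos(x) + 2, 2·y], [4·x·y - y^2, 2·x^2 - 2·x·y + 3]].
At the point, J = [[4.929263, 5.0000], [-21.2500, 15.0000]] (det J = 180.188942).
Solving J·Δ = −F gives Δ = (0.6141, -1.0050).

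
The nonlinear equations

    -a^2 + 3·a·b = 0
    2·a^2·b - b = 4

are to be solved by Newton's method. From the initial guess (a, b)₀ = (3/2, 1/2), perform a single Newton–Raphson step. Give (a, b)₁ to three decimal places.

(2.040, 0.680)

At (3/2, 1/2): F = (0.000, -2.250).
Jacobian J = [[-2·a + 3·b, 3·a], [4·a·b, 2·a^2 - 1]].
At the point, J = [[-1.500, 4.500], [3.000, 3.500]] (det J = -18.750).
Solving J·Δ = −F gives Δ = (0.540, 0.180).
Then the next iterate is (a, b)₁ = (2.040, 0.680).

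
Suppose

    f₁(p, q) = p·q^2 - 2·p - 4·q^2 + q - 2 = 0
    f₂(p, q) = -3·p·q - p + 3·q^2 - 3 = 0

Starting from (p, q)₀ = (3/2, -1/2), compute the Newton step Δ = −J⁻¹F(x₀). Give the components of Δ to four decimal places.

At (3/2, -1/2): F = (-6.1250, -1.5000).
Jacobian J = [[q^2 - 2, 2·p·q - 8·q + 1], [-3·q - 1, -3·p + 6·q]].
At the point, J = [[-1.7500, 3.5000], [0.5000, -7.5000]] (det J = 11.3750).
Solving J·Δ = −F gives Δ = (-4.5000, -0.5000).

(-4.5000, -0.5000)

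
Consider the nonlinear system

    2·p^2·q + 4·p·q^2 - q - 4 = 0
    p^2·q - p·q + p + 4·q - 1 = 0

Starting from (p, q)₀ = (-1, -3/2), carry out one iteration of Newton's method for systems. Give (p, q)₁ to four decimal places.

(-4.0270, 3.1081)

At (-1, -3/2): F = (-14.5000, -11.0000).
Jacobian J = [[4·p·q + 4·q^2, 2·p^2 + 8·p·q - 1], [2·p·q - q + 1, p^2 - p + 4]].
At the point, J = [[15.0000, 13.0000], [5.5000, 6.0000]] (det J = 18.5000).
Solving J·Δ = −F gives Δ = (-3.0270, 4.6081).
Then the next iterate is (p, q)₁ = (-4.0270, 3.1081).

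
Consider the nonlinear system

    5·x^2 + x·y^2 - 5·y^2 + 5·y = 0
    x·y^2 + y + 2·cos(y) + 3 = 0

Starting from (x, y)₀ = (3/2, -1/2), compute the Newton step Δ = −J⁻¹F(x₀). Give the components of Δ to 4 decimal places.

At (3/2, -1/2): F = (7.8750, 4.630165).
Jacobian J = [[10·x + y^2, 2·x·y - 10·y + 5], [y^2, 2·x·y - 2·sin(y) + 1]].
At the point, J = [[15.2500, 8.5000], [0.2500, 0.458851]] (det J = 4.872479).
Solving J·Δ = −F gives Δ = (7.3357, -14.0875).

(7.3357, -14.0875)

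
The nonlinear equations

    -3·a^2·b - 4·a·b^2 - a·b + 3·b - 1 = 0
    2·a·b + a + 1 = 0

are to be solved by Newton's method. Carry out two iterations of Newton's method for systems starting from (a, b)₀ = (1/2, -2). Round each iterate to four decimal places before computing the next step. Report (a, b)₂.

(2.9716, -1.2704)

At (1/2, -2): F = (-12.5000, -0.5000).
Jacobian J = [[-6·a·b - 4·b^2 - b, -3·a^2 - 8·a·b - a + 3], [2·b + 1, 2·a]].
At the point, J = [[-8.0000, 9.7500], [-3.0000, 1.0000]] (det J = 21.2500).
Solving J·Δ = −F gives Δ = (0.3588, 1.5765).
Then the next iterate is (a, b)₁ = (0.8588, -0.4235).
Round to (0.8588, -0.4235) and repeat: F = (-1.585868, 1.131396), J = [[1.888302, 2.838202], [0.1530, 1.7176]].
Δ = (2.1128, -0.8469), so (a, b)₂ = (2.9716, -1.2704).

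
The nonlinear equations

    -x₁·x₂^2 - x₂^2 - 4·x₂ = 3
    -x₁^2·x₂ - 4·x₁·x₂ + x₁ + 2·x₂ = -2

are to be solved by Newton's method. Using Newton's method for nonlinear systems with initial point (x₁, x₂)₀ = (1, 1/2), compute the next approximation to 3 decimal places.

(3.267, -0.511)

At (1, 1/2): F = (-5.500, 1.500).
Jacobian J = [[-x₂^2, -2·x₁·x₂ - 2·x₂ - 4], [-2·x₁·x₂ - 4·x₂ + 1, -x₁^2 - 4·x₁ + 2]].
At the point, J = [[-0.250, -6.000], [-2.000, -3.000]] (det J = -11.250).
Solving J·Δ = −F gives Δ = (2.267, -1.011).
Then the next iterate is (x₁, x₂)₁ = (3.267, -0.511).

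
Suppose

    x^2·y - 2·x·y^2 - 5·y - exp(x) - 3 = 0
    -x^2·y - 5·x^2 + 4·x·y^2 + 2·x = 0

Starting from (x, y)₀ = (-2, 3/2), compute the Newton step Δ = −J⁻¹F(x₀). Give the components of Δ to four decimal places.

(3.7157, 3.1957)

At (-2, 3/2): F = (4.364665, -48.0000).
Jacobian J = [[2·x·y - 2·y^2 - exp(x), x^2 - 4·x·y - 5], [-2·x·y - 10·x + 4·y^2 + 2, -x^2 + 8·x·y]].
At the point, J = [[-10.635335, 11.0000], [37.0000, -28.0000]] (det J = -109.210612).
Solving J·Δ = −F gives Δ = (3.7157, 3.1957).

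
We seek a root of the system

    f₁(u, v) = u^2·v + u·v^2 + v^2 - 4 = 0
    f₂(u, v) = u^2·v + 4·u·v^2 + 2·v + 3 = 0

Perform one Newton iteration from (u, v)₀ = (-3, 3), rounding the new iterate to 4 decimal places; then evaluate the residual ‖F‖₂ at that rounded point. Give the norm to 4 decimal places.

20.1668

At (-3, 3): F = (5.0000, -72.0000).
Jacobian J = [[2·u·v + v^2, u^2 + 2·u·v + 2·v], [2·u·v + 4·v^2, u^2 + 8·u·v + 2]].
At the point, J = [[-9.0000, -3.0000], [18.0000, -61.0000]] (det J = 603.0000).
Solving J·Δ = −F gives Δ = (0.8640, -0.9254).
Then the next iterate is (u, v)₁ = (-2.1360, 2.0746).
Re-evaluating at (-2.1360, 2.0746): F = (0.576050, -20.158524), so ‖F‖₂ = 20.1668.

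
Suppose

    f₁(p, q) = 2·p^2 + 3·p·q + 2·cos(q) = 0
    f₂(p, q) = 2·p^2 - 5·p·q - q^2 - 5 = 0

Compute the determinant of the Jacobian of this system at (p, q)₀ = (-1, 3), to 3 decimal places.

-67.363

J = [[4·p + 3·q, 3·p - 2·sin(q)], [4·p - 5·q, -5·p - 2·q]].
At the point, J = [[5.000, -3.28224], [-19.000, -1.000]].
det J = -67.363.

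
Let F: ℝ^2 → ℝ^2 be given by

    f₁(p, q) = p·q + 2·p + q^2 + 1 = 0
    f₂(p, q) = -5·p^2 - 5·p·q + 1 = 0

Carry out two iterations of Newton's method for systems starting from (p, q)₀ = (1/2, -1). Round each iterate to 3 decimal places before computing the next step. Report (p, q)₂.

At (1/2, -1): F = (2.500, 2.250).
Jacobian J = [[q + 2, p + 2·q], [-10·p - 5·q, -5·p]].
At the point, J = [[1.000, -1.500], [0.000, -2.500]] (det J = -2.500).
Solving J·Δ = −F gives Δ = (-1.150, 0.900).
Then the next iterate is (p, q)₁ = (-0.650, -0.100).
Round to (-0.650, -0.100) and repeat: F = (-0.225, -1.43750), J = [[1.900, -0.850], [7.000, 3.250]].
Δ = (0.161, 0.095), so (p, q)₂ = (-0.489, -0.005).

(-0.489, -0.005)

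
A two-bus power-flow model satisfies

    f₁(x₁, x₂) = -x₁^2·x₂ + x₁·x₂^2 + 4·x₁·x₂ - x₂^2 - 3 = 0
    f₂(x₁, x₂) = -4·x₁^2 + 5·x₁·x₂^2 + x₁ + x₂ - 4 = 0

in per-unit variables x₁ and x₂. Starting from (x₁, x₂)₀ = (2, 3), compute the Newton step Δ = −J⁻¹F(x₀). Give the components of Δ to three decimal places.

(-1.398, -0.542)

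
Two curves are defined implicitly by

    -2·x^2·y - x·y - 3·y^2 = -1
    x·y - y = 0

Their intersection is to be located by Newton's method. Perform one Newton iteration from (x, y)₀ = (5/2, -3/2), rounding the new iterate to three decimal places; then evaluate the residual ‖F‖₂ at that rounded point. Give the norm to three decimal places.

5.279

At (5/2, -3/2): F = (16.750, -2.250).
Jacobian J = [[-4·x·y - y, -2·x^2 - x - 6·y], [y, x - 1]].
At the point, J = [[16.500, -6.000], [-1.500, 1.500]] (det J = 15.750).
Solving J·Δ = −F gives Δ = (-0.738, 0.762).
Then the next iterate is (x, y)₁ = (1.762, -0.738).
Re-evaluating at (1.762, -0.738): F = (5.24888, -0.56236), so ‖F‖₂ = 5.279.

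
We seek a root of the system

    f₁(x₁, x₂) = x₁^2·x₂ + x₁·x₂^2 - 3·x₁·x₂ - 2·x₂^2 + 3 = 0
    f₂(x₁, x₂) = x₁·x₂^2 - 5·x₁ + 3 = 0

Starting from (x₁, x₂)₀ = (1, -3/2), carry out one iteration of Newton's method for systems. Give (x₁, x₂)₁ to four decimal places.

(-0.3529, -0.1765)

At (1, -3/2): F = (3.7500, 0.2500).
Jacobian J = [[2·x₁·x₂ + x₂^2 - 3·x₂, x₁^2 + 2·x₁·x₂ - 3·x₁ - 4·x₂], [x₂^2 - 5, 2·x₁·x₂]].
At the point, J = [[3.7500, 1.0000], [-2.7500, -3.0000]] (det J = -8.5000).
Solving J·Δ = −F gives Δ = (-1.3529, 1.3235).
Then the next iterate is (x₁, x₂)₁ = (-0.3529, -0.1765).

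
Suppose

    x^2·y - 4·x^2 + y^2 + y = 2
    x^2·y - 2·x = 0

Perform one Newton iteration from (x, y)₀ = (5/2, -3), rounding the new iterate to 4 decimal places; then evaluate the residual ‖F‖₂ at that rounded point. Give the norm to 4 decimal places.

13.3843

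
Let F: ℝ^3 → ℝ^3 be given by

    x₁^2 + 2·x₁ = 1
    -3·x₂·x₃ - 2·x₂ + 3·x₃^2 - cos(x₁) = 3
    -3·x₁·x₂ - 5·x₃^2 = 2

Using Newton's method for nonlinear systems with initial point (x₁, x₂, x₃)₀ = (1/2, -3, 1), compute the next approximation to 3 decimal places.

At (1/2, -3, 1): F = (0.250, 14.12242, -2.500).
Jacobian J = [[2·x₁ + 2, 0, 0], [sin(x₁), -3·x₃ - 2, -3·x₂ + 6·x₃], [-3·x₂, -3·x₁, -10·x₃]].
At the point, J = [[3.000, 0.000, 0.000], [0.47943, -5.000, 15.000], [9.000, -1.500, -10.000]] (det J = 217.500).
Solving J·Δ = −F gives Δ = (-0.083, 1.270, -0.515).
Then the next iterate is (x₁, x₂, x₃)₁ = (0.417, -1.730, 0.485).

(0.417, -1.730, 0.485)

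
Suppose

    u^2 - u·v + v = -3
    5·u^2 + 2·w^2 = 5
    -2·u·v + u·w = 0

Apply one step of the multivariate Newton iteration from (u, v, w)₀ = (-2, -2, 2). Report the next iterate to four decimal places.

At (-2, -2, 2): F = (1.0000, 23.0000, -12.0000).
Jacobian J = [[2·u - v, -u + 1, 0], [10·u, 0, 4·w], [-2·v + w, -2·u, u]].
At the point, J = [[-2.0000, 3.0000, 0.0000], [-20.0000, 0.0000, 8.0000], [6.0000, 4.0000, -2.0000]] (det J = 88.0000).
Solving J·Δ = −F gives Δ = (2.0682, 1.0455, 2.2955).
Then the next iterate is (u, v, w)₁ = (0.0682, -0.9545, 4.2955).

(0.0682, -0.9545, 4.2955)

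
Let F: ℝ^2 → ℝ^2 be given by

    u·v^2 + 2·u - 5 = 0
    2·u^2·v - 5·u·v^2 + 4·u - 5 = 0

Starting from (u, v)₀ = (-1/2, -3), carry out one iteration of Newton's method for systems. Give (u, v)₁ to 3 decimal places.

(1.523, -6.917)

At (-1/2, -3): F = (-10.500, 14.000).
Jacobian J = [[v^2 + 2, 2·u·v], [4·u·v - 5·v^2 + 4, 2·u^2 - 10·u·v]].
At the point, J = [[11.000, 3.000], [-35.000, -14.500]] (det J = -54.500).
Solving J·Δ = −F gives Δ = (2.023, -3.917).
Then the next iterate is (u, v)₁ = (1.523, -6.917).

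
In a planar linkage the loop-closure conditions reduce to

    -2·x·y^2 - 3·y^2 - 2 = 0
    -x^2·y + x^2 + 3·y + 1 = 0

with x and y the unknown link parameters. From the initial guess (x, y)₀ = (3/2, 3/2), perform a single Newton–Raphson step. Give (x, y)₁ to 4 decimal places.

At (3/2, 3/2): F = (-15.5000, 4.3750).
Jacobian J = [[-2·y^2, -4·x·y - 6·y], [-2·x·y + 2·x, -x^2 + 3]].
At the point, J = [[-4.5000, -18.0000], [-1.5000, 0.7500]] (det J = -30.3750).
Solving J·Δ = −F gives Δ = (2.2099, -1.4136).
Then the next iterate is (x, y)₁ = (3.7099, 0.0864).

(3.7099, 0.0864)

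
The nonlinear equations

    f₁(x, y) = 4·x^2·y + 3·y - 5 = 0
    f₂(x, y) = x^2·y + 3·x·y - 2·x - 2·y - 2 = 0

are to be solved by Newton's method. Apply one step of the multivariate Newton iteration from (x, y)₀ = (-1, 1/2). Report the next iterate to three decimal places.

(-1.755, 0.283)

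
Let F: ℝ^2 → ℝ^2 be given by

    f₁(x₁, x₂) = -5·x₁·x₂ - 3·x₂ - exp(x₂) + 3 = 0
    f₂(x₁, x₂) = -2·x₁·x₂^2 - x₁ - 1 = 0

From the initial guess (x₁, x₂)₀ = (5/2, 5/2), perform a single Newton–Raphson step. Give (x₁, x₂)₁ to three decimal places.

(6.361, -0.975)

At (5/2, 5/2): F = (-47.93249, -34.750).
Jacobian J = [[-5·x₂, -5·x₁ - exp(x₂) - 3], [-2·x₂^2 - 1, -4·x₁·x₂]].
At the point, J = [[-12.500, -27.68249], [-13.500, -25.000]] (det J = -61.21367).
Solving J·Δ = −F gives Δ = (3.861, -3.475).
Then the next iterate is (x₁, x₂)₁ = (6.361, -0.975).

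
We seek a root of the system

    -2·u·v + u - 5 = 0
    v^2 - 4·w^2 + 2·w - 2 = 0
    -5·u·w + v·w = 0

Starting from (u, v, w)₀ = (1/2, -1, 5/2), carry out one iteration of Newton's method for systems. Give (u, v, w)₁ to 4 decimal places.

At (1/2, -1, 5/2): F = (-3.5000, -21.0000, -8.7500).
Jacobian J = [[-2·v + 1, -2·u, 0], [0, 2·v, -8·w + 2], [-5·w, w, -5·u + v]].
At the point, J = [[3.0000, -1.0000, 0.0000], [0.0000, -2.0000, -18.0000], [-12.5000, 2.5000, -3.5000]] (det J = -69.0000).
Solving J·Δ = −F gives Δ = (-3.8551, -15.0652, 0.5072).
Then the next iterate is (u, v, w)₁ = (-3.3551, -16.0652, 3.0072).

(-3.3551, -16.0652, 3.0072)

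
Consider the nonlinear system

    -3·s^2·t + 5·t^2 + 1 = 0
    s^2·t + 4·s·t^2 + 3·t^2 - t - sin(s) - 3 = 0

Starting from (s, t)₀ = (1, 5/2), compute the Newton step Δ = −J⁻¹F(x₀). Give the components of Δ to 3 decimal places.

(-0.010, -1.132)

At (1, 5/2): F = (24.750, 39.90853).
Jacobian J = [[-6·s·t, -3·s^2 + 10·t], [2·s·t + 4·t^2 - cos(s), s^2 + 8·s·t + 6·t - 1]].
At the point, J = [[-15.000, 22.000], [29.45970, 35.000]] (det J = -1173.11335).
Solving J·Δ = −F gives Δ = (-0.010, -1.132).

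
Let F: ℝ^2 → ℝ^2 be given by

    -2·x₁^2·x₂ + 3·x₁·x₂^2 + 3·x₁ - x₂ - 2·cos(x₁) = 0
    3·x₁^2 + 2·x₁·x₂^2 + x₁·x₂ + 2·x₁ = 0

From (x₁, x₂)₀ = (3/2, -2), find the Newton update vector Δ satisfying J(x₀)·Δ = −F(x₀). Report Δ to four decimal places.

(-0.9506, 0.2466)

At (3/2, -2): F = (33.358526, 18.7500).
Jacobian J = [[-4·x₁·x₂ + 3·x₂^2 + 2·sin(x₁) + 3, -2·x₁^2 + 6·x₁·x₂ - 1], [6·x₁ + 2·x₂^2 + x₂ + 2, 4·x₁·x₂ + x₁]].
At the point, J = [[28.994990, -23.5000], [17.0000, -10.5000]] (det J = 95.052605).
Solving J·Δ = −F gives Δ = (-0.9506, 0.2466).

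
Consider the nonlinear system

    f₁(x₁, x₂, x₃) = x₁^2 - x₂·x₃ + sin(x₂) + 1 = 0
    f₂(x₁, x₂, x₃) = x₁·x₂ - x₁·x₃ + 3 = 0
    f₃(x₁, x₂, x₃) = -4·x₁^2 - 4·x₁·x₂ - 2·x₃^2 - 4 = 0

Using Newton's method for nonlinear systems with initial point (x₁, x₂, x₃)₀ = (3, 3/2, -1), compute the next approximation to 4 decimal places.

At (3, 3/2, -1): F = (12.497495, 10.5000, -60.0000).
Jacobian J = [[2·x₁, -x₃ + cos(x₂), -x₂], [x₂ - x₃, x₁, -x₁], [-8·x₁ - 4·x₂, -4·x₁, -4·x₃]].
At the point, J = [[6.0000, 1.070737, -1.5000], [2.5000, 3.0000, -3.0000], [-30.0000, -12.0000, 4.0000]] (det J = -148.341024).
Solving J·Δ = −F gives Δ = (-1.5719, -0.5103, 1.6798).
Then the next iterate is (x₁, x₂, x₃)₁ = (1.4281, 0.9897, 0.6798).

(1.4281, 0.9897, 0.6798)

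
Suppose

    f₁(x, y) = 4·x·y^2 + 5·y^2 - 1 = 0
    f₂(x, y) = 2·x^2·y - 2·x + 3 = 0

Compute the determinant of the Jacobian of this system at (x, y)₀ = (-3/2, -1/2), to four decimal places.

J = [[4·y^2, 8·x·y + 10·y], [4·x·y - 2, 2·x^2]].
At the point, J = [[1.0000, 1.0000], [1.0000, 4.5000]].
det J = 3.5000.

3.5000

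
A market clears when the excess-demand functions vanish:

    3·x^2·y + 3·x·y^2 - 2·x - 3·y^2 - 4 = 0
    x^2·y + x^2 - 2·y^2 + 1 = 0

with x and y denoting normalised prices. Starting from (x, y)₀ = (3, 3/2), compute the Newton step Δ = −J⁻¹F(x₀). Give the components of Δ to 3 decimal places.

At (3, 3/2): F = (44.000, 19.000).
Jacobian J = [[6·x·y + 3·y^2 - 2, 3·x^2 + 6·x·y - 6·y], [2·x·y + 2·x, x^2 - 4·y]].
At the point, J = [[31.750, 45.000], [15.000, 3.000]] (det J = -579.750).
Solving J·Δ = −F gives Δ = (-1.247, -0.098).

(-1.247, -0.098)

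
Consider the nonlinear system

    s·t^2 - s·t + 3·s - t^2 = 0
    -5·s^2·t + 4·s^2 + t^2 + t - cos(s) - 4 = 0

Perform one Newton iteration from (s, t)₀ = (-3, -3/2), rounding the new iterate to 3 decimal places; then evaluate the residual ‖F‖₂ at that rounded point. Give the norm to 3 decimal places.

27.957

At (-3, -3/2): F = (-22.500, 101.23999).
Jacobian J = [[t^2 - t + 3, 2·s·t - s - 2·t], [-10·s·t + 8·s + sin(s), -5·s^2 + 2·t + 1]].
At the point, J = [[6.750, 15.000], [-69.14112, -47.000]] (det J = 719.86680).
Solving J·Δ = −F gives Δ = (0.641, 1.212).
Then the next iterate is (s, t)₁ = (-2.359, -0.288).
Re-evaluating at (-2.359, -0.288): F = (-8.03500, 26.77698), so ‖F‖₂ = 27.957.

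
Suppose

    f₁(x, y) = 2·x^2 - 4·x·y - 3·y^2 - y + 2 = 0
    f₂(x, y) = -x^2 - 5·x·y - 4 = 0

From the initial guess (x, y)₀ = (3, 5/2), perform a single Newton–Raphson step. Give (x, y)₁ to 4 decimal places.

At (3, 5/2): F = (-31.2500, -50.5000).
Jacobian J = [[4·x - 4·y, -4·x - 6·y - 1], [-2·x - 5·y, -5·x]].
At the point, J = [[2.0000, -28.0000], [-18.5000, -15.0000]] (det J = -548.0000).
Solving J·Δ = −F gives Δ = (-1.7249, -1.2393).
Then the next iterate is (x, y)₁ = (1.2751, 1.2607).

(1.2751, 1.2607)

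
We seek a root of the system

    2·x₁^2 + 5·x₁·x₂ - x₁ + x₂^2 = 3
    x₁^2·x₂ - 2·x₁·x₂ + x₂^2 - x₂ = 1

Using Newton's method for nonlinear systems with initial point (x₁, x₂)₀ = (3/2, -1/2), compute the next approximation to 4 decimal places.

(3.9310, -0.8966)

At (3/2, -1/2): F = (-3.5000, 0.1250).
Jacobian J = [[4·x₁ + 5·x₂ - 1, 5·x₁ + 2·x₂], [2·x₁·x₂ - 2·x₂, x₁^2 - 2·x₁ + 2·x₂ - 1]].
At the point, J = [[2.5000, 6.5000], [-0.5000, -2.7500]] (det J = -3.6250).
Solving J·Δ = −F gives Δ = (2.4310, -0.3966).
Then the next iterate is (x₁, x₂)₁ = (3.9310, -0.8966).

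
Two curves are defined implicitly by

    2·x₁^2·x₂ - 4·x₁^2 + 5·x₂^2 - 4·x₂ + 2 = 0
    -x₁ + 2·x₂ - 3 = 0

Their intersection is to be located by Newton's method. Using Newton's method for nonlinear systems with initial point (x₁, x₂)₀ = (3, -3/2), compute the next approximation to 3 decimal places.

(1.865, 2.432)

At (3, -3/2): F = (-43.750, -9.000).
Jacobian J = [[4·x₁·x₂ - 8·x₁, 2·x₁^2 + 10·x₂ - 4], [-1, 2]].
At the point, J = [[-42.000, -1.000], [-1.000, 2.000]] (det J = -85.000).
Solving J·Δ = −F gives Δ = (-1.135, 3.932).
Then the next iterate is (x₁, x₂)₁ = (1.865, 2.432).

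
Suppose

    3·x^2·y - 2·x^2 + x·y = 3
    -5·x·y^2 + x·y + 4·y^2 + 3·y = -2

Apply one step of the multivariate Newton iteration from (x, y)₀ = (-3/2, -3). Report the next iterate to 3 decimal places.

(-0.914, -1.920)

At (-3/2, -3): F = (-23.250, 101.000).
Jacobian J = [[6·x·y - 4·x + y, 3·x^2 + x], [-5·y^2 + y, -10·x·y + x + 8·y + 3]].
At the point, J = [[30.000, 5.250], [-48.000, -67.500]] (det J = -1773.000).
Solving J·Δ = −F gives Δ = (0.586, 1.080).
Then the next iterate is (x, y)₁ = (-0.914, -1.920).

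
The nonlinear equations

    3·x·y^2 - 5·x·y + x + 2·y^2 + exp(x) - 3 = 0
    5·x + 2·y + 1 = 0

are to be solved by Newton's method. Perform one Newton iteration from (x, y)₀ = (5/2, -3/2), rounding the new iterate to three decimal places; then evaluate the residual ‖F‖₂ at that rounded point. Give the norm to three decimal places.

11.258

At (5/2, -3/2): F = (51.80749, 10.500).
Jacobian J = [[3·y^2 - 5·y + exp(x) + 1, 6·x·y - 5·x + 4·y], [5, 2]].
At the point, J = [[27.43249, -41.000], [5.000, 2.000]] (det J = 259.86499).
Solving J·Δ = −F gives Δ = (-2.055, -0.112).
Then the next iterate is (x, y)₁ = (0.445, -1.612).
Re-evaluating at (0.445, -1.612): F = (11.25833, 0.001), so ‖F‖₂ = 11.258.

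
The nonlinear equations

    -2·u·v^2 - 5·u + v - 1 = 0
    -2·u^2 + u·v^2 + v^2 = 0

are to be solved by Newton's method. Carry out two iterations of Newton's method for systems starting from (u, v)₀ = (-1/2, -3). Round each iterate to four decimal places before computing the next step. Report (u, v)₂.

At (-1/2, -3): F = (7.5000, 4.0000).
Jacobian J = [[-2·v^2 - 5, -4·u·v + 1], [-4·u + v^2, 2·u·v + 2·v]].
At the point, J = [[-23.0000, -5.0000], [11.0000, -3.0000]] (det J = 124.0000).
Solving J·Δ = −F gives Δ = (0.0202, 1.4073).
Then the next iterate is (u, v)₁ = (-0.4798, -1.5927).
Round to (-0.4798, -1.5927) and repeat: F = (2.240511, 0.859172), J = [[-10.073387, -2.056710], [4.455893, -1.657045]].
Δ = (0.0752, 0.7208), so (u, v)₂ = (-0.4046, -0.8719).

(-0.4046, -0.8719)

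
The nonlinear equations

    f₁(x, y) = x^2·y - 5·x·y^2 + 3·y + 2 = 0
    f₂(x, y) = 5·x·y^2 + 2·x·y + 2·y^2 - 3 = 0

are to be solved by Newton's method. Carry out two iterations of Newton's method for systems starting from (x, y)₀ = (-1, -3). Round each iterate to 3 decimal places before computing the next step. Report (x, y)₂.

(-0.475, -1.515)

At (-1, -3): F = (35.000, -24.000).
Jacobian J = [[2·x·y - 5·y^2, x^2 - 10·x·y + 3], [5·y^2 + 2·y, 10·x·y + 2·x + 4·y]].
At the point, J = [[-39.000, -26.000], [39.000, 16.000]] (det J = 390.000).
Solving J·Δ = −F gives Δ = (0.164, 1.100).
Then the next iterate is (x, y)₁ = (-0.836, -1.900).
Round to (-0.836, -1.900) and repeat: F = (10.06190, -7.693), J = [[-14.87320, -12.18510], [14.250, 6.612]].
Δ = (0.361, 0.385), so (x, y)₂ = (-0.475, -1.515).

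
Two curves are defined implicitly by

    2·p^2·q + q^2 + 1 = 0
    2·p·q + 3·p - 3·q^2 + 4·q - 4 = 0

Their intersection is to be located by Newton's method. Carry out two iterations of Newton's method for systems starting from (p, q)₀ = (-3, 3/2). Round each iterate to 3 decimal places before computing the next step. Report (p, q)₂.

(-8.350, 2.413)

At (-3, 3/2): F = (30.250, -22.750).
Jacobian J = [[4·p·q, 2·p^2 + 2·q], [2·q + 3, 2·p - 6·q + 4]].
At the point, J = [[-18.000, 21.000], [6.000, -11.000]] (det J = 72.000).
Solving J·Δ = −F gives Δ = (-2.014, -3.167).
Then the next iterate is (p, q)₁ = (-5.014, -1.667).
Round to (-5.014, -1.667) and repeat: F = (-80.03852, -17.32999), J = [[33.43335, 46.94639], [-0.334, 3.974]].
Δ = (-3.336, 4.080), so (p, q)₂ = (-8.350, 2.413).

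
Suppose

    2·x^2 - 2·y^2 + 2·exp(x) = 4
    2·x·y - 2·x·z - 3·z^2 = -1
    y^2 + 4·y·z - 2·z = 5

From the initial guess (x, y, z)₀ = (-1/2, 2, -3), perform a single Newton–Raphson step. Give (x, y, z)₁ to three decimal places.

(-0.221, 0.687, -1.584)

At (-1/2, 2, -3): F = (-10.28694, -31.000, -19.000).
Jacobian J = [[4·x + 2·exp(x), -4·y, 0], [2·y - 2·z, 2·x, -2·x - 6·z], [0, 2·y + 4·z, 4·y - 2]].
At the point, J = [[-0.78694, -8.000, 0.000], [10.000, -1.000, 19.000], [0.000, -8.000, 6.000]] (det J = 365.10695).
Solving J·Δ = −F gives Δ = (0.279, -1.313, 1.416).
Then the next iterate is (x, y, z)₁ = (-0.221, 0.687, -1.584).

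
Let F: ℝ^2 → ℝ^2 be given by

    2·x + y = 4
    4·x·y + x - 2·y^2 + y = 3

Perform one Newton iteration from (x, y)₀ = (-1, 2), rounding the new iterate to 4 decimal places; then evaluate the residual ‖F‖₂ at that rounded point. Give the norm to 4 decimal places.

At (-1, 2): F = (-4.0000, -18.0000).
Jacobian J = [[2, 1], [4·y + 1, 4·x - 4·y + 1]].
At the point, J = [[2.0000, 1.0000], [9.0000, -11.0000]] (det J = -31.0000).
Solving J·Δ = −F gives Δ = (2.0000, 0.0000).
Then the next iterate is (x, y)₁ = (1.0000, 2.0000).
Re-evaluating at (1.0000, 2.0000): F = (0.0000, 0.0000), so ‖F‖₂ = 0.0000.

0.0000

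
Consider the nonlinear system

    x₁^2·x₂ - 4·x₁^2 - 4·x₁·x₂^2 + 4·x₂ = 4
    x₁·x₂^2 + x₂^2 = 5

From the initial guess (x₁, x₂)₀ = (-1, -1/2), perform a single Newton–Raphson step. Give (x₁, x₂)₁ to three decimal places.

At (-1, -1/2): F = (-9.500, -5.000).
Jacobian J = [[2·x₁·x₂ - 8·x₁ - 4·x₂^2, x₁^2 - 8·x₁·x₂ + 4], [x₂^2, 2·x₁·x₂ + 2·x₂]].
At the point, J = [[8.000, 1.000], [0.250, 0.000]] (det J = -0.250).
Solving J·Δ = −F gives Δ = (20.000, -150.500).
Then the next iterate is (x₁, x₂)₁ = (19.000, -151.000).

(19.000, -151.000)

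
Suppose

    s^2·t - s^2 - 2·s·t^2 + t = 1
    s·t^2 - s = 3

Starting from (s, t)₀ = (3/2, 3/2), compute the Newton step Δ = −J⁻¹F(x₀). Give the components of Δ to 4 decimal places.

(-4.6782, 1.5495)

At (3/2, 3/2): F = (-5.1250, -1.1250).
Jacobian J = [[2·s·t - 2·s - 2·t^2, s^2 - 4·s·t + 1], [t^2 - 1, 2·s·t]].
At the point, J = [[-3.0000, -5.7500], [1.2500, 4.5000]] (det J = -6.3125).
Solving J·Δ = −F gives Δ = (-4.6782, 1.5495).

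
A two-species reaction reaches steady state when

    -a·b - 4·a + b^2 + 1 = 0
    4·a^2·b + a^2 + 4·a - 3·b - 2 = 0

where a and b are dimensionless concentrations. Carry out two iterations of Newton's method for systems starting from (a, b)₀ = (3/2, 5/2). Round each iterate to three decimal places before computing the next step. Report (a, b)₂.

(0.785, 1.921)

At (3/2, 5/2): F = (-2.500, 21.250).
Jacobian J = [[-b - 4, -a + 2·b], [8·a·b + 2·a + 4, 4·a^2 - 3]].
At the point, J = [[-6.500, 3.500], [37.000, 6.000]] (det J = -168.500).
Solving J·Δ = −F gives Δ = (-0.530, -0.271).
Then the next iterate is (a, b)₁ = (0.970, 2.229).
Round to (0.970, 2.229) and repeat: F = (-0.07369, 4.52296), J = [[-6.229, 3.488], [23.23704, 0.76360]].
Δ = (-0.185, -0.308), so (a, b)₂ = (0.785, 1.921).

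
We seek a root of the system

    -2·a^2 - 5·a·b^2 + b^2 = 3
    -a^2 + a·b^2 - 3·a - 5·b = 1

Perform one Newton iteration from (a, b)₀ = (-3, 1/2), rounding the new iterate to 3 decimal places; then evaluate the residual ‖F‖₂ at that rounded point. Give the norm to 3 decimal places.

At (-3, 1/2): F = (-17.000, -4.250).
Jacobian J = [[-4·a - 5·b^2, -10·a·b + 2·b], [-2·a + b^2 - 3, 2·a·b - 5]].
At the point, J = [[10.750, 16.000], [3.250, -8.000]] (det J = -138.000).
Solving J·Δ = −F gives Δ = (1.478, 0.069).
Then the next iterate is (a, b)₁ = (-1.522, 0.569).
Re-evaluating at (-1.522, 0.569): F = (-4.84539, -2.08825), so ‖F‖₂ = 5.276.

5.276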